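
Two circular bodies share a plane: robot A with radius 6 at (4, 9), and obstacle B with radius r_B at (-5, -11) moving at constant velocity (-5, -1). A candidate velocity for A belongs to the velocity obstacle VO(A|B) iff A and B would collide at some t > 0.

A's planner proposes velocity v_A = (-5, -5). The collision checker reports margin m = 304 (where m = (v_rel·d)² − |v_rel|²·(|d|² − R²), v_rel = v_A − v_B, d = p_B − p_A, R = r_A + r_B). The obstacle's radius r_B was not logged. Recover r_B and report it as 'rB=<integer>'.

m = 304
d = (-9, -20);  v_rel = (0, -4),  |v_rel|² = 16
v_rel×d = (0)·(-20) − (-4)·(-9) = -36
since m = R²·16 − (-36)²:  R² = (1296 + 304) / 16 = 100
R = √100 = 10  ⇒  r_B = 10 − 6 = 4

rB=4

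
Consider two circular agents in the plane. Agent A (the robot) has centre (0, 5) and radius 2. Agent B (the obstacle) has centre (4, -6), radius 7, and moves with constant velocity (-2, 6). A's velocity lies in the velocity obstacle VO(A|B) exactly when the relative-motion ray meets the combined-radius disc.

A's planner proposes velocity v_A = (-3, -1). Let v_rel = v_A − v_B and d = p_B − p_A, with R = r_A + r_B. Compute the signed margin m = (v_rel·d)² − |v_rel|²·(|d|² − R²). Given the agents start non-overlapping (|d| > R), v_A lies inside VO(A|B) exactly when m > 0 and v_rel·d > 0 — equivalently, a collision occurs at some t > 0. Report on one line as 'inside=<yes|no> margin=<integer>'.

d = (4, -11),  |d|² = 137;  R = 2+7 = 9,  c = 137−9² = 56
v_rel = (-1, -7),  |v_rel|² = 50;  v_rel·d = (-1)·(4) + (-7)·(-11) = 73
50·t² − 146·t + 56 = 0  ⇒  m = 73² − 50·56 = 2529
m = 2529 > 0,  v_rel·d = 73 > 0  ⇒  inside

inside=yes margin=2529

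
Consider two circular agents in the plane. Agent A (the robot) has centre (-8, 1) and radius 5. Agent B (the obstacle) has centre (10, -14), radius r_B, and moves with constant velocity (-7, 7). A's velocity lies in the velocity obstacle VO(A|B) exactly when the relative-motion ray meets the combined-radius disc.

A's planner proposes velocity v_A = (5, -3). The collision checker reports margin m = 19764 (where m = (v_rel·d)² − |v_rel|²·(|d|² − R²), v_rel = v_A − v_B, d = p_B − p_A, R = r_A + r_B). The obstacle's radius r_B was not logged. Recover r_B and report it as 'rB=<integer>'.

m = 19764
d = (18, -15);  v_rel = (12, -10),  |v_rel|² = 244
v_rel×d = (12)·(-15) − (-10)·(18) = 0
since m = R²·244 − 0²:  R² = (0 + 19764) / 244 = 81
R = √81 = 9  ⇒  r_B = 9 − 5 = 4

rB=4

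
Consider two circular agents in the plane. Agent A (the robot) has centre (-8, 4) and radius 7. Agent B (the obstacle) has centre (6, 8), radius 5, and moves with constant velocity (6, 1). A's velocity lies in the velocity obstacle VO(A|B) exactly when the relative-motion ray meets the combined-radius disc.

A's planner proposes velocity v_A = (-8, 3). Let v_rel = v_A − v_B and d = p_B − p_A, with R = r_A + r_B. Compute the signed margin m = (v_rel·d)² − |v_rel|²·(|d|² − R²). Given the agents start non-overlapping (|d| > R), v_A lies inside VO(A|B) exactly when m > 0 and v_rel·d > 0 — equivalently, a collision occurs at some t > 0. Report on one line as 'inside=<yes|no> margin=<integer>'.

d = (14, 4),  |d|² = 212;  R = 7+5 = 12,  c = 212−12² = 68
v_rel = (-14, 2),  |v_rel|² = 200;  v_rel·d = (-14)·(14) + (2)·(4) = -188
200·t² + 376·t + 68 = 0  ⇒  m = (-188)² − 200·68 = 21744
m = 21744 > 0,  v_rel·d = -188 < 0  ⇒  outside

inside=no margin=21744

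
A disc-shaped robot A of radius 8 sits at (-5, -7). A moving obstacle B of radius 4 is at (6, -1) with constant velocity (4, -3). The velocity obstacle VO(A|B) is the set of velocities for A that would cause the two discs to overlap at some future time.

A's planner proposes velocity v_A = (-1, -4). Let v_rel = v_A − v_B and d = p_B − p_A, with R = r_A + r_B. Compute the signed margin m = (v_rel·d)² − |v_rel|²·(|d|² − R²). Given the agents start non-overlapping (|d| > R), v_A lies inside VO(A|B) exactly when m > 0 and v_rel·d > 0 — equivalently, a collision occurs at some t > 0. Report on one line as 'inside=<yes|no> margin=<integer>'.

d = (11, 6),  |d|² = 157;  R = 8+4 = 12,  c = 157−12² = 13
v_rel = (-5, -1),  |v_rel|² = 26;  v_rel·d = (-5)·(11) + (-1)·(6) = -61
26·t² + 122·t + 13 = 0  ⇒  m = (-61)² − 26·13 = 3383
m = 3383 > 0,  v_rel·d = -61 < 0  ⇒  outside

inside=no margin=3383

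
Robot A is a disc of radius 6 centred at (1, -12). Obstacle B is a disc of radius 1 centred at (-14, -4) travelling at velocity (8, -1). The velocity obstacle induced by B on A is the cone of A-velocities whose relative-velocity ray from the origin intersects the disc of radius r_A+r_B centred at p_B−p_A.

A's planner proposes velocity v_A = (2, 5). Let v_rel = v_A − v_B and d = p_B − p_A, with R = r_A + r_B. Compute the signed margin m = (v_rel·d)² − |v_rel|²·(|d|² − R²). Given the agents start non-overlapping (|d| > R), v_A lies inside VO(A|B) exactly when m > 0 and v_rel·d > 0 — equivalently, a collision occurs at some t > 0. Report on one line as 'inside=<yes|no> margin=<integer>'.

d = (-15, 8),  |d|² = 289;  R = 6+1 = 7,  c = 289−7² = 240
v_rel = (-6, 6),  |v_rel|² = 72;  v_rel·d = (-6)·(-15) + (6)·(8) = 138
72·t² − 276·t + 240 = 0  ⇒  m = 138² − 72·240 = 1764
m = 1764 > 0,  v_rel·d = 138 > 0  ⇒  inside

inside=yes margin=1764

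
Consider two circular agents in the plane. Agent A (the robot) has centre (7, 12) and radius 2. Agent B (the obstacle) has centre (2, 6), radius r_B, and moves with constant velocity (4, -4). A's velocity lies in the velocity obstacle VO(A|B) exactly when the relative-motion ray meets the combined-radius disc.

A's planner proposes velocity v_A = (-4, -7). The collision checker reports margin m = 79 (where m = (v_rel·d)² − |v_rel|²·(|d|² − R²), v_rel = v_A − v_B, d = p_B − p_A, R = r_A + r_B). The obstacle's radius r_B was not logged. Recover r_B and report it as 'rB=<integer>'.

m = 79
d = (-5, -6);  v_rel = (-8, -3),  |v_rel|² = 73
v_rel×d = (-8)·(-6) − (-3)·(-5) = 33
since m = R²·73 − 33²:  R² = (1089 + 79) / 73 = 16
R = √16 = 4  ⇒  r_B = 4 − 2 = 2

rB=2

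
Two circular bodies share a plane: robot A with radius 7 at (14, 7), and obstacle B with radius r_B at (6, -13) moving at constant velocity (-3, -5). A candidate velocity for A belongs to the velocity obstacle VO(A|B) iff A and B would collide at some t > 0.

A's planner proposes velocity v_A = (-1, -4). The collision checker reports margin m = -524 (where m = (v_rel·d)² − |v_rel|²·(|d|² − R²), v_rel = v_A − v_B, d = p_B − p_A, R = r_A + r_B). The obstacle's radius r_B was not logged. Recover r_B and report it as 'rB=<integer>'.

m = -524
d = (-8, -20);  v_rel = (2, 1),  |v_rel|² = 5
v_rel×d = (2)·(-20) − (1)·(-8) = -32
since m = R²·5 − (-32)²:  R² = (1024 + -524) / 5 = 100
R = √100 = 10  ⇒  r_B = 10 − 7 = 3

rB=3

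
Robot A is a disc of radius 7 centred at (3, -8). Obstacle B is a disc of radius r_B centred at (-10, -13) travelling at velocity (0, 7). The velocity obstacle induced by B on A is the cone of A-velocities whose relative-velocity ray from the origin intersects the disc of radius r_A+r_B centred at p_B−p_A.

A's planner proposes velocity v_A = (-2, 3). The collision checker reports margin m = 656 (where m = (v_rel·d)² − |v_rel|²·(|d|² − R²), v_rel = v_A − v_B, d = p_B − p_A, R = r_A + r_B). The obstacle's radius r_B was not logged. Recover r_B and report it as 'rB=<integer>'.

m = 656
d = (-13, -5);  v_rel = (-2, -4),  |v_rel|² = 20
v_rel×d = (-2)·(-5) − (-4)·(-13) = -42
since m = R²·20 − (-42)²:  R² = (1764 + 656) / 20 = 121
R = √121 = 11  ⇒  r_B = 11 − 7 = 4

rB=4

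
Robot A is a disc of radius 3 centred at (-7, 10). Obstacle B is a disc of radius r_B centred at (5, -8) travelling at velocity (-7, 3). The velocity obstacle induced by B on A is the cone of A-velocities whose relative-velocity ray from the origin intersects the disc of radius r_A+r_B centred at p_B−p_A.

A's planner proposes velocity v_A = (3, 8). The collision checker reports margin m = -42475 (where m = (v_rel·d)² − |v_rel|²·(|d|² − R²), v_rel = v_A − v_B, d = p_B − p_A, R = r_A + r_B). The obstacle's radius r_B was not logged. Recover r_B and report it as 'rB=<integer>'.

m = -42475
d = (12, -18);  v_rel = (10, 5),  |v_rel|² = 125
v_rel×d = (10)·(-18) − (5)·(12) = -240
since m = R²·125 − (-240)²:  R² = (57600 + -42475) / 125 = 121
R = √121 = 11  ⇒  r_B = 11 − 3 = 8

rB=8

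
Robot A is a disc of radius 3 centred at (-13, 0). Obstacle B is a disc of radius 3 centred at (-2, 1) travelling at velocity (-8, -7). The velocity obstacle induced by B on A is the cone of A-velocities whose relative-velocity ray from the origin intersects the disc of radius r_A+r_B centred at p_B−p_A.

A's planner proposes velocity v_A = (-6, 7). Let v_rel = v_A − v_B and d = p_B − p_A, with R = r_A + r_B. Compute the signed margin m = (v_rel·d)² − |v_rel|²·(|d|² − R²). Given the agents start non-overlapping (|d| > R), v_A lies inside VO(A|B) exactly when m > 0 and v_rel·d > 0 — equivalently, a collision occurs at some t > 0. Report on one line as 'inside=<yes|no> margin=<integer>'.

d = (11, 1),  |d|² = 122;  R = 3+3 = 6,  c = 122−6² = 86
v_rel = (2, 14),  |v_rel|² = 200;  v_rel·d = (2)·(11) + (14)·(1) = 36
200·t² − 72·t + 86 = 0  ⇒  m = 36² − 200·86 = -15904
m = -15904 < 0,  v_rel·d = 36 > 0  ⇒  outside

inside=no margin=-15904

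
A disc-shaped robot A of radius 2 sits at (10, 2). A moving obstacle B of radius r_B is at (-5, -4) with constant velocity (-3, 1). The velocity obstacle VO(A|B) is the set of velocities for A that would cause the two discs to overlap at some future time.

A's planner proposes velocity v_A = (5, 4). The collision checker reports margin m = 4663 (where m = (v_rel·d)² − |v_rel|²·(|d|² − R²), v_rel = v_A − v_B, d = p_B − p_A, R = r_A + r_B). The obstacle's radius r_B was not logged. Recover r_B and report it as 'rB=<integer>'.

m = 4663
d = (-15, -6);  v_rel = (8, 3),  |v_rel|² = 73
v_rel×d = (8)·(-6) − (3)·(-15) = -3
since m = R²·73 − (-3)²:  R² = (9 + 4663) / 73 = 64
R = √64 = 8  ⇒  r_B = 8 − 2 = 6

rB=6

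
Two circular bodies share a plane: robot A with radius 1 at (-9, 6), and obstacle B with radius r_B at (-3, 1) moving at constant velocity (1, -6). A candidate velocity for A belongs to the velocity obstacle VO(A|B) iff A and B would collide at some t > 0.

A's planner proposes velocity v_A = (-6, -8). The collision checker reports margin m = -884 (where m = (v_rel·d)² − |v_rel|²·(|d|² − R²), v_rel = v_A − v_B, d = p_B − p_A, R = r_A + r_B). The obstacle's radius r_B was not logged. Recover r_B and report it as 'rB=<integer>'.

m = -884
d = (6, -5);  v_rel = (-7, -2),  |v_rel|² = 53
v_rel×d = (-7)·(-5) − (-2)·(6) = 47
since m = R²·53 − 47²:  R² = (2209 + -884) / 53 = 25
R = √25 = 5  ⇒  r_B = 5 − 1 = 4

rB=4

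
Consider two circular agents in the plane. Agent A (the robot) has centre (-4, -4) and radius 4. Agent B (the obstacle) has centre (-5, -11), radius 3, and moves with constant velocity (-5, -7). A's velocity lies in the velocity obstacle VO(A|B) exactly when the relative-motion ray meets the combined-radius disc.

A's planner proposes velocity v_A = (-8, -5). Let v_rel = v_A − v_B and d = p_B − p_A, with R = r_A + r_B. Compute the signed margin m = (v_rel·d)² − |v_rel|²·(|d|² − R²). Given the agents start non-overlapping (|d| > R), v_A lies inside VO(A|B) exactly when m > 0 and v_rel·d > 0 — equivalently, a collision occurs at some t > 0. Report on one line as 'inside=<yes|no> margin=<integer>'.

d = (-1, -7),  |d|² = 50;  R = 4+3 = 7,  c = 50−7² = 1
v_rel = (-3, 2),  |v_rel|² = 13;  v_rel·d = (-3)·(-1) + (2)·(-7) = -11
13·t² + 22·t + 1 = 0  ⇒  m = (-11)² − 13·1 = 108
m = 108 > 0,  v_rel·d = -11 < 0  ⇒  outside

inside=no margin=108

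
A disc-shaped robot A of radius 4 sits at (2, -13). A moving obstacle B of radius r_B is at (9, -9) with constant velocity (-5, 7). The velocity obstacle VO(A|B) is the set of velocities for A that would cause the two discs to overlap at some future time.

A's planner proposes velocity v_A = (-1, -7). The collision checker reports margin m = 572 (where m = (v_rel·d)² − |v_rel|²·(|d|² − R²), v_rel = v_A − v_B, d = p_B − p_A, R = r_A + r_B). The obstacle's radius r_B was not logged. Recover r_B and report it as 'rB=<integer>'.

m = 572
d = (7, 4);  v_rel = (4, -14),  |v_rel|² = 212
v_rel×d = (4)·(4) − (-14)·(7) = 114
since m = R²·212 − 114²:  R² = (12996 + 572) / 212 = 64
R = √64 = 8  ⇒  r_B = 8 − 4 = 4

rB=4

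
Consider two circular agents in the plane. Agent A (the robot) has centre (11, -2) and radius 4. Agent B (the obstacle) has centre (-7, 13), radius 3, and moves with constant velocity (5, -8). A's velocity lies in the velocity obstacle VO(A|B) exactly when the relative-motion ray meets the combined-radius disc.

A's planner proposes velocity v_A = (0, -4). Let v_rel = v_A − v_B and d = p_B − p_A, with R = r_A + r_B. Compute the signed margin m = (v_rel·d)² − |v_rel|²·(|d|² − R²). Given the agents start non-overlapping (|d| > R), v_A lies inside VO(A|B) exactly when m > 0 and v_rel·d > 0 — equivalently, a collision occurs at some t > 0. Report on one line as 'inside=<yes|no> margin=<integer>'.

d = (-18, 15),  |d|² = 549;  R = 4+3 = 7,  c = 549−7² = 500
v_rel = (-5, 4),  |v_rel|² = 41;  v_rel·d = (-5)·(-18) + (4)·(15) = 150
41·t² − 300·t + 500 = 0  ⇒  m = 150² − 41·500 = 2000
m = 2000 > 0,  v_rel·d = 150 > 0  ⇒  inside

inside=yes margin=2000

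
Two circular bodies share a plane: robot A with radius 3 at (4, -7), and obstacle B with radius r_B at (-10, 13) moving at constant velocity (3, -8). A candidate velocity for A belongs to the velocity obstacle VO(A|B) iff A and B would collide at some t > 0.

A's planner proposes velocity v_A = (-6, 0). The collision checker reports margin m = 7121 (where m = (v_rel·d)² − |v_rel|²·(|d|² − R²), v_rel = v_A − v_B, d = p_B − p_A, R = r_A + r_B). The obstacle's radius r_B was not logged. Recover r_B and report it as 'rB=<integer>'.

m = 7121
d = (-14, 20);  v_rel = (-9, 8),  |v_rel|² = 145
v_rel×d = (-9)·(20) − (8)·(-14) = -68
since m = R²·145 − (-68)²:  R² = (4624 + 7121) / 145 = 81
R = √81 = 9  ⇒  r_B = 9 − 3 = 6

rB=6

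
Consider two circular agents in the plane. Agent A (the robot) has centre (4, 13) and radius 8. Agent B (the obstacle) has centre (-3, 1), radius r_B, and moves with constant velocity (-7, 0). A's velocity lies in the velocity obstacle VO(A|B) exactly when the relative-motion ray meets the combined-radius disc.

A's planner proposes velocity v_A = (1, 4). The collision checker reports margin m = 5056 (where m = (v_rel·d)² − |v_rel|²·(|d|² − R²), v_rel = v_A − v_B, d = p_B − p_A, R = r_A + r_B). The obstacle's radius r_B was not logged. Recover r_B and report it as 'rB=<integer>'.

m = 5056
d = (-7, -12);  v_rel = (8, 4),  |v_rel|² = 80
v_rel×d = (8)·(-12) − (4)·(-7) = -68
since m = R²·80 − (-68)²:  R² = (4624 + 5056) / 80 = 121
R = √121 = 11  ⇒  r_B = 11 − 8 = 3

rB=3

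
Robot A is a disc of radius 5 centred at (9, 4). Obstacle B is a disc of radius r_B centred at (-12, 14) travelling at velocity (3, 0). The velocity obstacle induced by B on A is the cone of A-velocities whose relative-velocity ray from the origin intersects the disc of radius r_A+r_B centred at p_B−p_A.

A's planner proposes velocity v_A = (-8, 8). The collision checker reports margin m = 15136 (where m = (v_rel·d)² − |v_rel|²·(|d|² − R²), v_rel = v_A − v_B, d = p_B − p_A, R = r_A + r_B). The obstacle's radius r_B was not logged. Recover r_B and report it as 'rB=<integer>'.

m = 15136
d = (-21, 10);  v_rel = (-11, 8),  |v_rel|² = 185
v_rel×d = (-11)·(10) − (8)·(-21) = 58
since m = R²·185 − 58²:  R² = (3364 + 15136) / 185 = 100
R = √100 = 10  ⇒  r_B = 10 − 5 = 5

rB=5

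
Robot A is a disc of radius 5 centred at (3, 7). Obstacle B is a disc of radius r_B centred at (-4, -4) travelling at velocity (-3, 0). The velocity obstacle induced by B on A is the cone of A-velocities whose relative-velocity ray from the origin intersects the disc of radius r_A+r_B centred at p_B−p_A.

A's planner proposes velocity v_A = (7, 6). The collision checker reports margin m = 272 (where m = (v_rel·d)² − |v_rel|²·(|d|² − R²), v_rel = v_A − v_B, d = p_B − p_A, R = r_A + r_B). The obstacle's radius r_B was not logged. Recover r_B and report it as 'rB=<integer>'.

m = 272
d = (-7, -11);  v_rel = (10, 6),  |v_rel|² = 136
v_rel×d = (10)·(-11) − (6)·(-7) = -68
since m = R²·136 − (-68)²:  R² = (4624 + 272) / 136 = 36
R = √36 = 6  ⇒  r_B = 6 − 5 = 1

rB=1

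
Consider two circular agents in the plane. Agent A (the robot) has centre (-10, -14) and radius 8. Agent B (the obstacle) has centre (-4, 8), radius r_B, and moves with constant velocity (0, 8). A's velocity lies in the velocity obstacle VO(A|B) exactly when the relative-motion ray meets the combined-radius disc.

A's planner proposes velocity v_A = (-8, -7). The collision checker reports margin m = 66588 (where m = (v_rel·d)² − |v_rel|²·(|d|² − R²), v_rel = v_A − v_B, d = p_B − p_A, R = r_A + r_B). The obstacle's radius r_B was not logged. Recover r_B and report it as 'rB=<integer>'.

m = 66588
d = (6, 22);  v_rel = (-8, -15),  |v_rel|² = 289
v_rel×d = (-8)·(22) − (-15)·(6) = -86
since m = R²·289 − (-86)²:  R² = (7396 + 66588) / 289 = 256
R = √256 = 16  ⇒  r_B = 16 − 8 = 8

rB=8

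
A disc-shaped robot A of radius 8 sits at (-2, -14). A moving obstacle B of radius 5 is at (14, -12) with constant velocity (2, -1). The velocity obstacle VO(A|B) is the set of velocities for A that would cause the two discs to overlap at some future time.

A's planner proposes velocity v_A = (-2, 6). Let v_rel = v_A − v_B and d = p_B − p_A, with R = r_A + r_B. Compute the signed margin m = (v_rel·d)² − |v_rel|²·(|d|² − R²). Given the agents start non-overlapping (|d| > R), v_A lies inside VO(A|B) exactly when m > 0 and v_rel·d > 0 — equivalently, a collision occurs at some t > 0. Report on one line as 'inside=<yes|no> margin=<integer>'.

d = (16, 2),  |d|² = 260;  R = 8+5 = 13,  c = 260−13² = 91
v_rel = (-4, 7),  |v_rel|² = 65;  v_rel·d = (-4)·(16) + (7)·(2) = -50
65·t² + 100·t + 91 = 0  ⇒  m = (-50)² − 65·91 = -3415
m = -3415 < 0,  v_rel·d = -50 < 0  ⇒  outside

inside=no margin=-3415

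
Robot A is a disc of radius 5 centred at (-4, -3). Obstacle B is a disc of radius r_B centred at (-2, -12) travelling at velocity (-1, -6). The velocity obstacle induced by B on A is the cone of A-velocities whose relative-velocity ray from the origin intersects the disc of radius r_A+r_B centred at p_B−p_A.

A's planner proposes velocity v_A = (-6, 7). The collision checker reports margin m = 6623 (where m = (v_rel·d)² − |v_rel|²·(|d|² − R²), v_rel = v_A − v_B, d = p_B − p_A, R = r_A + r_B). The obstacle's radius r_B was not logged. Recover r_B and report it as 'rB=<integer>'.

m = 6623
d = (2, -9);  v_rel = (-5, 13),  |v_rel|² = 194
v_rel×d = (-5)·(-9) − (13)·(2) = 19
since m = R²·194 − 19²:  R² = (361 + 6623) / 194 = 36
R = √36 = 6  ⇒  r_B = 6 − 5 = 1

rB=1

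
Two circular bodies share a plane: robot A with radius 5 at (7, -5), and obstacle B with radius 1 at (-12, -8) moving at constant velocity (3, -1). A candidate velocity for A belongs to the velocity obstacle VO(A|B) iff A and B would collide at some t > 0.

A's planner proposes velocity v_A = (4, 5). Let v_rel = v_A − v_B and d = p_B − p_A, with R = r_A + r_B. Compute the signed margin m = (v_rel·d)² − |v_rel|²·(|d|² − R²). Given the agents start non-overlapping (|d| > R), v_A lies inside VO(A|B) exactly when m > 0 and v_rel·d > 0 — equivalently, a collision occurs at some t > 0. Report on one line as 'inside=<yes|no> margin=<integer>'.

d = (-19, -3),  |d|² = 370;  R = 5+1 = 6,  c = 370−6² = 334
v_rel = (1, 6),  |v_rel|² = 37;  v_rel·d = (1)·(-19) + (6)·(-3) = -37
37·t² + 74·t + 334 = 0  ⇒  m = (-37)² − 37·334 = -10989
m = -10989 < 0,  v_rel·d = -37 < 0  ⇒  outside

inside=no margin=-10989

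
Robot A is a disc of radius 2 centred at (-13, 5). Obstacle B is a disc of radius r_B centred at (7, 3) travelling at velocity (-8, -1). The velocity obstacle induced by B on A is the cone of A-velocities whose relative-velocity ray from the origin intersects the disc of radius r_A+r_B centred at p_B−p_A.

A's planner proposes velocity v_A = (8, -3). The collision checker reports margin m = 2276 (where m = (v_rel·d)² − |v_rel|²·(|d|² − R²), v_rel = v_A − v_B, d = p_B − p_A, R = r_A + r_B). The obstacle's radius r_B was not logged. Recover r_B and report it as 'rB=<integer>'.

m = 2276
d = (20, -2);  v_rel = (16, -2),  |v_rel|² = 260
v_rel×d = (16)·(-2) − (-2)·(20) = 8
since m = R²·260 − 8²:  R² = (64 + 2276) / 260 = 9
R = √9 = 3  ⇒  r_B = 3 − 2 = 1

rB=1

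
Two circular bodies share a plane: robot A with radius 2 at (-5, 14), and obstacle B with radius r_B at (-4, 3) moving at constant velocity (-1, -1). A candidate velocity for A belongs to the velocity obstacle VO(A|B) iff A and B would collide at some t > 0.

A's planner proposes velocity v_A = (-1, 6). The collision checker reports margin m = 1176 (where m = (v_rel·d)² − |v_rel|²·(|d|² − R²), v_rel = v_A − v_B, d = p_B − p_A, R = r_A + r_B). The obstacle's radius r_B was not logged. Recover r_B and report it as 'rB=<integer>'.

m = 1176
d = (1, -11);  v_rel = (0, 7),  |v_rel|² = 49
v_rel×d = (0)·(-11) − (7)·(1) = -7
since m = R²·49 − (-7)²:  R² = (49 + 1176) / 49 = 25
R = √25 = 5  ⇒  r_B = 5 − 2 = 3

rB=3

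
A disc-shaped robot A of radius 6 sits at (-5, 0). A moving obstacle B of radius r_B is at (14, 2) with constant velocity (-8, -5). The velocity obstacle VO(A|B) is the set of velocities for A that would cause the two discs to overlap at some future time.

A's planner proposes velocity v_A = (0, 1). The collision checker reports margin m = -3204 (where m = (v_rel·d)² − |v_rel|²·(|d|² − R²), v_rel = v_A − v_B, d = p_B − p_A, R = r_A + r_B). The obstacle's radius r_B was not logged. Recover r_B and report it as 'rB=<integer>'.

m = -3204
d = (19, 2);  v_rel = (8, 6),  |v_rel|² = 100
v_rel×d = (8)·(2) − (6)·(19) = -98
since m = R²·100 − (-98)²:  R² = (9604 + -3204) / 100 = 64
R = √64 = 8  ⇒  r_B = 8 − 6 = 2

rB=2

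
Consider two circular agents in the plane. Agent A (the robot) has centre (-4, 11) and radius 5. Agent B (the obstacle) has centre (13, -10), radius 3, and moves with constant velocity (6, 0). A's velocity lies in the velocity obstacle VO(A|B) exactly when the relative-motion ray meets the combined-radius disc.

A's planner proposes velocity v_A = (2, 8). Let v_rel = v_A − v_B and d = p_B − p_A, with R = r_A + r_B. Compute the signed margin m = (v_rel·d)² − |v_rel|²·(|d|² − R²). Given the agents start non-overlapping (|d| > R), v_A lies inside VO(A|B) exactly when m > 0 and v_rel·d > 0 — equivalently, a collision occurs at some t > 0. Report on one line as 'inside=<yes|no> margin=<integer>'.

d = (17, -21),  |d|² = 730;  R = 5+3 = 8,  c = 730−8² = 666
v_rel = (-4, 8),  |v_rel|² = 80;  v_rel·d = (-4)·(17) + (8)·(-21) = -236
80·t² + 472·t + 666 = 0  ⇒  m = (-236)² − 80·666 = 2416
m = 2416 > 0,  v_rel·d = -236 < 0  ⇒  outside

inside=no margin=2416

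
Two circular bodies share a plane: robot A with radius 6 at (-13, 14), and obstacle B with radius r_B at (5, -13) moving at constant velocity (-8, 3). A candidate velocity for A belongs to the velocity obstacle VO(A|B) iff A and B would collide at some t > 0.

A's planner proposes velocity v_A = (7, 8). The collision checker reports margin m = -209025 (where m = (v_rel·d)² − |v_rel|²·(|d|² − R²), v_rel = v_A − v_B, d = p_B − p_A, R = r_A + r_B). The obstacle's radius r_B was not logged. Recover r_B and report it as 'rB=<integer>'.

m = -209025
d = (18, -27);  v_rel = (15, 5),  |v_rel|² = 250
v_rel×d = (15)·(-27) − (5)·(18) = -495
since m = R²·250 − (-495)²:  R² = (245025 + -209025) / 250 = 144
R = √144 = 12  ⇒  r_B = 12 − 6 = 6

rB=6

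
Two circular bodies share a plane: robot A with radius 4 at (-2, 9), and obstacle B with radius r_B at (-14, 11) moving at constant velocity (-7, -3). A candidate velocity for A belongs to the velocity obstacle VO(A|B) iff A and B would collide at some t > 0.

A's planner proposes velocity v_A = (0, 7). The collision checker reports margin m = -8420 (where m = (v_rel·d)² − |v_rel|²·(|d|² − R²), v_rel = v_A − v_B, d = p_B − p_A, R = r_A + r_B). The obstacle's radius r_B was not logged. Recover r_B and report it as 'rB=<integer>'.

m = -8420
d = (-12, 2);  v_rel = (7, 10),  |v_rel|² = 149
v_rel×d = (7)·(2) − (10)·(-12) = 134
since m = R²·149 − 134²:  R² = (17956 + -8420) / 149 = 64
R = √64 = 8  ⇒  r_B = 8 − 4 = 4

rB=4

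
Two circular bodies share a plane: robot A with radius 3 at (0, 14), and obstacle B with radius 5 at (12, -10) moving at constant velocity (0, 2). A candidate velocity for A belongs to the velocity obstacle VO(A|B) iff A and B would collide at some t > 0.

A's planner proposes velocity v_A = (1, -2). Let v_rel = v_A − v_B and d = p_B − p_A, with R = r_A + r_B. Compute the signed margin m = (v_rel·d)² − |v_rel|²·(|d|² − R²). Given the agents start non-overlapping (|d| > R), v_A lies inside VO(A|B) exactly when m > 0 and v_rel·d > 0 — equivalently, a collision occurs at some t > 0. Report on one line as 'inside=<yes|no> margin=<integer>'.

d = (12, -24),  |d|² = 720;  R = 3+5 = 8,  c = 720−8² = 656
v_rel = (1, -4),  |v_rel|² = 17;  v_rel·d = (1)·(12) + (-4)·(-24) = 108
17·t² − 216·t + 656 = 0  ⇒  m = 108² − 17·656 = 512
m = 512 > 0,  v_rel·d = 108 > 0  ⇒  inside

inside=yes margin=512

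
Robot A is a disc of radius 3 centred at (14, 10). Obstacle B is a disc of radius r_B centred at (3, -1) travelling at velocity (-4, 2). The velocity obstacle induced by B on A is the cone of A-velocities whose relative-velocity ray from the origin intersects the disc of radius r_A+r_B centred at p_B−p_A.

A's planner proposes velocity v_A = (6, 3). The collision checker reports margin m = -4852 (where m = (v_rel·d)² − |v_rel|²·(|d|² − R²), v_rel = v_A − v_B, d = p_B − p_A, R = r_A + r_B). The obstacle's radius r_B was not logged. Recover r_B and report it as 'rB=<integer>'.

m = -4852
d = (-11, -11);  v_rel = (10, 1),  |v_rel|² = 101
v_rel×d = (10)·(-11) − (1)·(-11) = -99
since m = R²·101 − (-99)²:  R² = (9801 + -4852) / 101 = 49
R = √49 = 7  ⇒  r_B = 7 − 3 = 4

rB=4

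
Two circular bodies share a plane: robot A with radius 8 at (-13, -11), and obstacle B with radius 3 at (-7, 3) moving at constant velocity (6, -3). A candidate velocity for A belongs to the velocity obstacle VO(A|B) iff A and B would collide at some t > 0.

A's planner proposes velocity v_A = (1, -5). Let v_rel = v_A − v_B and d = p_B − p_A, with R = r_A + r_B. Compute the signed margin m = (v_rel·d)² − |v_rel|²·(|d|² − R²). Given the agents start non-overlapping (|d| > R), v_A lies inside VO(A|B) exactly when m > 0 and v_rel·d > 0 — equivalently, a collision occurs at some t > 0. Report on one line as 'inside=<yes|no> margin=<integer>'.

d = (6, 14),  |d|² = 232;  R = 8+3 = 11,  c = 232−11² = 111
v_rel = (-5, -2),  |v_rel|² = 29;  v_rel·d = (-5)·(6) + (-2)·(14) = -58
29·t² + 116·t + 111 = 0  ⇒  m = (-58)² − 29·111 = 145
m = 145 > 0,  v_rel·d = -58 < 0  ⇒  outside

inside=no margin=145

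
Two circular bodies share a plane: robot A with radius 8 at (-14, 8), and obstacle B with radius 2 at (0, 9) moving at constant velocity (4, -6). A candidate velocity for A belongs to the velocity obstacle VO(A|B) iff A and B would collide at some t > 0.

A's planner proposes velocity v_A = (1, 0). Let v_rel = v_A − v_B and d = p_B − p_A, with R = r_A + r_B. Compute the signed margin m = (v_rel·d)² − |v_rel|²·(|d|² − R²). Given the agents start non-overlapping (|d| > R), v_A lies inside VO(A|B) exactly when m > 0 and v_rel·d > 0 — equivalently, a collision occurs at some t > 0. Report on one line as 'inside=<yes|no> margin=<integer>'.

d = (14, 1),  |d|² = 197;  R = 8+2 = 10,  c = 197−10² = 97
v_rel = (-3, 6),  |v_rel|² = 45;  v_rel·d = (-3)·(14) + (6)·(1) = -36
45·t² + 72·t + 97 = 0  ⇒  m = (-36)² − 45·97 = -3069
m = -3069 < 0,  v_rel·d = -36 < 0  ⇒  outside

inside=no margin=-3069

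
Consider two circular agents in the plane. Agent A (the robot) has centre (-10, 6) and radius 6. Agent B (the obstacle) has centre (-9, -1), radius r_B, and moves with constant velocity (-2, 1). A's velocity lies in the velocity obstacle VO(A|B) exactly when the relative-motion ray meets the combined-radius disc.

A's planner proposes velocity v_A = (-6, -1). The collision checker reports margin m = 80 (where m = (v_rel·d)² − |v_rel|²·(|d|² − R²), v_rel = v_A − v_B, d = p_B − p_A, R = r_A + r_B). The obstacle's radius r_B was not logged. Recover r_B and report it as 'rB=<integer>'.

m = 80
d = (1, -7);  v_rel = (-4, -2),  |v_rel|² = 20
v_rel×d = (-4)·(-7) − (-2)·(1) = 30
since m = R²·20 − 30²:  R² = (900 + 80) / 20 = 49
R = √49 = 7  ⇒  r_B = 7 − 6 = 1

rB=1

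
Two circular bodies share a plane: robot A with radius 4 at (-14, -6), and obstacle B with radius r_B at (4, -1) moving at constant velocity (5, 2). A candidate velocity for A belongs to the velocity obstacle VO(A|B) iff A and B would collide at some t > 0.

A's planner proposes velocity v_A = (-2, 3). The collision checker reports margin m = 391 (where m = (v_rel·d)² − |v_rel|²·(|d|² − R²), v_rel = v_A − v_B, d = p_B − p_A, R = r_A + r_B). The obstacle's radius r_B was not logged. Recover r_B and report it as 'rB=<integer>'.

m = 391
d = (18, 5);  v_rel = (-7, 1),  |v_rel|² = 50
v_rel×d = (-7)·(5) − (1)·(18) = -53
since m = R²·50 − (-53)²:  R² = (2809 + 391) / 50 = 64
R = √64 = 8  ⇒  r_B = 8 − 4 = 4

rB=4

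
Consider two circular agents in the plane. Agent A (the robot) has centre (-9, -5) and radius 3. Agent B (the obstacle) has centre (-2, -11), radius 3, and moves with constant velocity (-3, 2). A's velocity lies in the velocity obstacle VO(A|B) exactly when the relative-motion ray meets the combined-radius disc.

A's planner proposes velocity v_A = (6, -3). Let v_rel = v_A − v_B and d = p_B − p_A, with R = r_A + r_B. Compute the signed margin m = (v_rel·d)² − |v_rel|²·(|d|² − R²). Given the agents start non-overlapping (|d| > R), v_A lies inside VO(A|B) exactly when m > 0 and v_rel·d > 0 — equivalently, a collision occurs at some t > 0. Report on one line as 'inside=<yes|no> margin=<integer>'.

d = (7, -6),  |d|² = 85;  R = 3+3 = 6,  c = 85−6² = 49
v_rel = (9, -5),  |v_rel|² = 106;  v_rel·d = (9)·(7) + (-5)·(-6) = 93
106·t² − 186·t + 49 = 0  ⇒  m = 93² − 106·49 = 3455
m = 3455 > 0,  v_rel·d = 93 > 0  ⇒  inside

inside=yes margin=3455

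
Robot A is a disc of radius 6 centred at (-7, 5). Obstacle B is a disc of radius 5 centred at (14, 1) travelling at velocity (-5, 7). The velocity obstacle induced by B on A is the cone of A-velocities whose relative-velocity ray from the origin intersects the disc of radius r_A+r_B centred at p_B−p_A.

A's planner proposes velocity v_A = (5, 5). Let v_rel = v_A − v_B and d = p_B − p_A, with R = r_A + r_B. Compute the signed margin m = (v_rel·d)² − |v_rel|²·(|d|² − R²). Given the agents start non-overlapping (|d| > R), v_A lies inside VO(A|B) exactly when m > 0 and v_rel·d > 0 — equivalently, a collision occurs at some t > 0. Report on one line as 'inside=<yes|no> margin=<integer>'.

d = (21, -4),  |d|² = 457;  R = 6+5 = 11,  c = 457−11² = 336
v_rel = (10, -2),  |v_rel|² = 104;  v_rel·d = (10)·(21) + (-2)·(-4) = 218
104·t² − 436·t + 336 = 0  ⇒  m = 218² − 104·336 = 12580
m = 12580 > 0,  v_rel·d = 218 > 0  ⇒  inside

inside=yes margin=12580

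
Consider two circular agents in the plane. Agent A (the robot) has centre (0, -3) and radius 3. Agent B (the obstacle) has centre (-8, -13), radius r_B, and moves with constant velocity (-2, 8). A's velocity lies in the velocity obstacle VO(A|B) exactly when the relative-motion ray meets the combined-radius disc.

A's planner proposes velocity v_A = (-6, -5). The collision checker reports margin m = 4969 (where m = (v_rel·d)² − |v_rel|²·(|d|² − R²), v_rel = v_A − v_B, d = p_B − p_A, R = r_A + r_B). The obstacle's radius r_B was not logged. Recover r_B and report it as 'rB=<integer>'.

m = 4969
d = (-8, -10);  v_rel = (-4, -13),  |v_rel|² = 185
v_rel×d = (-4)·(-10) − (-13)·(-8) = -64
since m = R²·185 − (-64)²:  R² = (4096 + 4969) / 185 = 49
R = √49 = 7  ⇒  r_B = 7 − 3 = 4

rB=4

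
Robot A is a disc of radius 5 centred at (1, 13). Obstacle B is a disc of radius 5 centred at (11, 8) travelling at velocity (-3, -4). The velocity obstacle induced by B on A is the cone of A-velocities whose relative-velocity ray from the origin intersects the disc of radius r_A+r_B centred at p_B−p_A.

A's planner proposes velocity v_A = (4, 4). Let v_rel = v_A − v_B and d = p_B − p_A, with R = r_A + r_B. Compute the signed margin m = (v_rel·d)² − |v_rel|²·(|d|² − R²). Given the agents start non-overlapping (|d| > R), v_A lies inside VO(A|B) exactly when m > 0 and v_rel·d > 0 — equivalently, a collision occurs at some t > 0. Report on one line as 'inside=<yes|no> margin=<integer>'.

d = (10, -5),  |d|² = 125;  R = 5+5 = 10,  c = 125−10² = 25
v_rel = (7, 8),  |v_rel|² = 113;  v_rel·d = (7)·(10) + (8)·(-5) = 30
113·t² − 60·t + 25 = 0  ⇒  m = 30² − 113·25 = -1925
m = -1925 < 0,  v_rel·d = 30 > 0  ⇒  outside

inside=no margin=-1925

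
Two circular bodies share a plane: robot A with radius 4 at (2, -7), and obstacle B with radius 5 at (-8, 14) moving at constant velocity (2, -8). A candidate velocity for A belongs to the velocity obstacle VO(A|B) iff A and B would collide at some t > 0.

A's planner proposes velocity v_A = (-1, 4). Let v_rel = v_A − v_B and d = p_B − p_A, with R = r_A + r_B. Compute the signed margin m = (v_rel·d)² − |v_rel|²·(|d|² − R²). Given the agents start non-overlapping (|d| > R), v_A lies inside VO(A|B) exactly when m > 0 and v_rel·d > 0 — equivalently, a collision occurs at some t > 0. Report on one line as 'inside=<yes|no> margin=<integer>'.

d = (-10, 21),  |d|² = 541;  R = 4+5 = 9,  c = 541−9² = 460
v_rel = (-3, 12),  |v_rel|² = 153;  v_rel·d = (-3)·(-10) + (12)·(21) = 282
153·t² − 564·t + 460 = 0  ⇒  m = 282² − 153·460 = 9144
m = 9144 > 0,  v_rel·d = 282 > 0  ⇒  inside

inside=yes margin=9144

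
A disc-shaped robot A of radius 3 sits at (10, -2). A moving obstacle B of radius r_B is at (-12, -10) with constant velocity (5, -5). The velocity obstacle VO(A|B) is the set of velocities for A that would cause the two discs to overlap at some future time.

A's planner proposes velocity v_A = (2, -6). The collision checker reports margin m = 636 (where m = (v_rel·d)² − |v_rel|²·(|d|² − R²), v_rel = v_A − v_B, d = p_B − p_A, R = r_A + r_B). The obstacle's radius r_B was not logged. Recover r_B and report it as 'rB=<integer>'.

m = 636
d = (-22, -8);  v_rel = (-3, -1),  |v_rel|² = 10
v_rel×d = (-3)·(-8) − (-1)·(-22) = 2
since m = R²·10 − 2²:  R² = (4 + 636) / 10 = 64
R = √64 = 8  ⇒  r_B = 8 − 3 = 5

rB=5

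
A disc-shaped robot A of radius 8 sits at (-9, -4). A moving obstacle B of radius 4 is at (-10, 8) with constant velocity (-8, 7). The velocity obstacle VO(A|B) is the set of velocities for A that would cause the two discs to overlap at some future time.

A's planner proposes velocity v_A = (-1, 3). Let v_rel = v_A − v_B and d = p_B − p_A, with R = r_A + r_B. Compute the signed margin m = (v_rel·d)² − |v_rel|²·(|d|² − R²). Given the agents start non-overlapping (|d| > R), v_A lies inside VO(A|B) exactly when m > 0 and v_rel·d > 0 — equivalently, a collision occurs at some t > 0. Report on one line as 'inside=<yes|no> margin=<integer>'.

d = (-1, 12),  |d|² = 145;  R = 8+4 = 12,  c = 145−12² = 1
v_rel = (7, -4),  |v_rel|² = 65;  v_rel·d = (7)·(-1) + (-4)·(12) = -55
65·t² + 110·t + 1 = 0  ⇒  m = (-55)² − 65·1 = 2960
m = 2960 > 0,  v_rel·d = -55 < 0  ⇒  outside

inside=no margin=2960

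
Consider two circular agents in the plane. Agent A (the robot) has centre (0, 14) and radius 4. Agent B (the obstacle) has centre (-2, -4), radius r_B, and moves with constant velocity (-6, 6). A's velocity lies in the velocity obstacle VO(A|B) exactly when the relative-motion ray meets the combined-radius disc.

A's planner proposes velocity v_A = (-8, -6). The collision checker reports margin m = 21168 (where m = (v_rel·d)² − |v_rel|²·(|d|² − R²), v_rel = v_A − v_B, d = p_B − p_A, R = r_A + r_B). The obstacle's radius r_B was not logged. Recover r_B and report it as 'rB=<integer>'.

m = 21168
d = (-2, -18);  v_rel = (-2, -12),  |v_rel|² = 148
v_rel×d = (-2)·(-18) − (-12)·(-2) = 12
since m = R²·148 − 12²:  R² = (144 + 21168) / 148 = 144
R = √144 = 12  ⇒  r_B = 12 − 4 = 8

rB=8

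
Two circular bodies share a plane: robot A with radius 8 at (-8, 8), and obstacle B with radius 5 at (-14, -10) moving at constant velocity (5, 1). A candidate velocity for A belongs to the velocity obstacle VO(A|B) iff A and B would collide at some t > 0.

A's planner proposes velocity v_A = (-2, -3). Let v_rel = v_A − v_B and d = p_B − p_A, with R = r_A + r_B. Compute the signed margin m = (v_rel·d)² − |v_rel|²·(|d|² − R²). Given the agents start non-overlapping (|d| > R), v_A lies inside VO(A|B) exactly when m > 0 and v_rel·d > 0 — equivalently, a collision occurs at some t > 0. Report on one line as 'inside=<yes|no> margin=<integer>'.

d = (-6, -18),  |d|² = 360;  R = 8+5 = 13,  c = 360−13² = 191
v_rel = (-7, -4),  |v_rel|² = 65;  v_rel·d = (-7)·(-6) + (-4)·(-18) = 114
65·t² − 228·t + 191 = 0  ⇒  m = 114² − 65·191 = 581
m = 581 > 0,  v_rel·d = 114 > 0  ⇒  inside

inside=yes margin=581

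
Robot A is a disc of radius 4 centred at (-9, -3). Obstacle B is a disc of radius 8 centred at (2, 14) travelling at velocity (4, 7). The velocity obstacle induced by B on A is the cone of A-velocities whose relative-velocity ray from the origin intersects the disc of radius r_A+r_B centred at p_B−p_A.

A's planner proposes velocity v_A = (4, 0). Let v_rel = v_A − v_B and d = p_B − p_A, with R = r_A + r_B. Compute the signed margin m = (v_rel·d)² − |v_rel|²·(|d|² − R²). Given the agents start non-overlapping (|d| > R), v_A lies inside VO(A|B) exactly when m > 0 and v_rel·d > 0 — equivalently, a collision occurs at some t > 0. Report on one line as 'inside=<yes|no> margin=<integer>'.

d = (11, 17),  |d|² = 410;  R = 4+8 = 12,  c = 410−12² = 266
v_rel = (0, -7),  |v_rel|² = 49;  v_rel·d = (0)·(11) + (-7)·(17) = -119
49·t² + 238·t + 266 = 0  ⇒  m = (-119)² − 49·266 = 1127
m = 1127 > 0,  v_rel·d = -119 < 0  ⇒  outside

inside=no margin=1127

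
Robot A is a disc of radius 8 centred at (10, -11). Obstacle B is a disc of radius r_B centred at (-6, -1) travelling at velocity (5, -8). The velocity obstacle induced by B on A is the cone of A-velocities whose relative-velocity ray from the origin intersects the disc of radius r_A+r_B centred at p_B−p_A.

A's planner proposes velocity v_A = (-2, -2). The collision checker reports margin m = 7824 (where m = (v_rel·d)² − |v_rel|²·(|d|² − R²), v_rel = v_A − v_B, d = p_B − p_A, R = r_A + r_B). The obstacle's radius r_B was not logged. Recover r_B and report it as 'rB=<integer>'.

m = 7824
d = (-16, 10);  v_rel = (-7, 6),  |v_rel|² = 85
v_rel×d = (-7)·(10) − (6)·(-16) = 26
since m = R²·85 − 26²:  R² = (676 + 7824) / 85 = 100
R = √100 = 10  ⇒  r_B = 10 − 8 = 2

rB=2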